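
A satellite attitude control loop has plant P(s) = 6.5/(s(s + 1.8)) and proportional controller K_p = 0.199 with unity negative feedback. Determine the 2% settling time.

Closed-loop characteristic equation: s² + 1.8s + 1.294 = 0, so ω_n = 1.137 rad/s and ζ = 1.8/(2·1.137) = 0.7913.
2% settling time T_s ≈ 4/(ζω_n) = 4/0.9 = 4.44 s.

T_s ≈ 4.44 s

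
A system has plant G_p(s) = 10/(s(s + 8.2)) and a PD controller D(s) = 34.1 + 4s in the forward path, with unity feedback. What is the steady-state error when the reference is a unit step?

The open loop D(s)G_p(s) has a pole at the origin (type 1), so the static position error constant is infinite and e_ss = 1/(1+∞) = 0.

0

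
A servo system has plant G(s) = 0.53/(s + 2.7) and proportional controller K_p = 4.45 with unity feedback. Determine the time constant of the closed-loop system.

τ = 0.198 s

Closed-loop transfer function: T(s) = K_p·G(s)/(1 + K_p·G(s)) = 2.359/(s + 2.7 + 2.359) = 2.359/(s + 5.059).
Time constant τ = 1/5.059 = 0.198 s.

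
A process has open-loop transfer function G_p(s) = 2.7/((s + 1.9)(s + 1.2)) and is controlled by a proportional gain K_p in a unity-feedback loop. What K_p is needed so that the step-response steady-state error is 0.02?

For a type-0 loop with proportional control, e_ss = 1/(1 + K_p·G_p(0)).
G_p(0) = 1.184. Require 1/(1 + K_p·1.184) = 0.02, so 1 + 1.184·K_p = 50.
K_p = (50 − 1)/1.184 = 41.4.

K_p = 41.4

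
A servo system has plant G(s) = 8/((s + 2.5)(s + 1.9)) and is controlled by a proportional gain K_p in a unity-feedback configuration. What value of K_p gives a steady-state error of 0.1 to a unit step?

For a type-0 loop with proportional control, e_ss = 1/(1 + K_p·G(0)).
G(0) = 1.684. Require 1/(1 + K_p·1.684) = 0.1, so 1 + 1.684·K_p = 10.
K_p = (10 − 1)/1.684 = 5.34.

K_p = 5.34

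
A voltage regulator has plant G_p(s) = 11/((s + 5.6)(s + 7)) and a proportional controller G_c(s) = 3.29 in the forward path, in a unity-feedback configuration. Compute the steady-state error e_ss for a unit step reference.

The loop is type 0. Static position error constant K_pos = G_c(0)·G_p(0) = 3.29·0.2806 = 0.9232.
Steady-state error to a unit step: e_ss = 1/(1+K_pos) = 1/1.923 = 0.52.

0.52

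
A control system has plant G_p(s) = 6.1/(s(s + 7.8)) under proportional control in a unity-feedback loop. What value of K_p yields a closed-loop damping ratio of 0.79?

Closed-loop characteristic equation: s² + 7.8s + K_p·6.1 = 0.
So ω_n = √(6.1K_p) and 2ζω_n = 7.8, giving ζ = 7.8/(2√(6.1K_p)).
Setting ζ = 0.79: √(6.1K_p) = 7.8/(2·0.79) = 4.937, so K_p = 24.37/6.1 = 4.

K_p = 4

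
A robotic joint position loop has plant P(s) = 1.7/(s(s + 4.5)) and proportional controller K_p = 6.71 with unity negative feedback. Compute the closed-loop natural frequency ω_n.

The closed-loop denominator is s(s+4.5) + 6.71·1.7 = s² + 4.5s + 11.41.
Matching s² + 2ζω_n s + ω_n²: ω_n = √11.41 = 3.377 rad/s and 2ζω_n = 4.5, so ζ = 4.5/(2·3.377) = 0.666.

ω_n = 3.38 rad/s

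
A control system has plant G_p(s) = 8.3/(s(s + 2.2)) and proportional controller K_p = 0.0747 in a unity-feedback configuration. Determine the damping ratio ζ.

ζ = 1.4

1 + K_p·G_p(s) = 0 gives s² + 2.2s + 0.62 = 0.
So ω_n² = 0.62 ⇒ ω_n = 0.7874 rad/s, and ζ = 2.2/(2ω_n) = 1.4.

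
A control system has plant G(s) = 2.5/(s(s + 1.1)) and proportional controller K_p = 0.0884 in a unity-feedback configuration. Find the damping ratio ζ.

1 + K_p·G(s) = 0 gives s² + 1.1s + 0.221 = 0.
So ω_n² = 0.221 ⇒ ω_n = 0.4701 rad/s, and ζ = 1.1/(2ω_n) = 1.17.

ζ = 1.17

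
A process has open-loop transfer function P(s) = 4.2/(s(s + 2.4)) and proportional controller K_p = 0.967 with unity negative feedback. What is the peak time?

T_p = 1.94 s

Closed-loop characteristic equation: s² + 2.4s + 4.061 = 0, so ω_n = 2.015 rad/s and ζ = 2.4/(2·2.015) = 0.5954.
Damped frequency ω_d = ω_n√(1−ζ²) = 1.619 rad/s, so peak time T_p = π/ω_d = 1.94 s.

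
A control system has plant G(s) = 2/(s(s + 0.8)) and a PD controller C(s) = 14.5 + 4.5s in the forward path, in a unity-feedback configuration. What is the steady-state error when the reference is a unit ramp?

0.0276

The loop has one pole at the origin (type 1). Velocity error constant K_v = lim_{s→0} s·C(s)G(s) = 14.5·2/0.8 = 36.25.
Steady-state error to a unit ramp: e_ss = 1/K_v = 0.0276.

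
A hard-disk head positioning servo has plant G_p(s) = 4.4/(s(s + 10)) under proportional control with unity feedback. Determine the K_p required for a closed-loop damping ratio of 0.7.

K_p = 11.6

Closed-loop characteristic equation: s² + 10s + K_p·4.4 = 0.
So ω_n = √(4.4K_p) and 2ζω_n = 10, giving ζ = 10/(2√(4.4K_p)).
Setting ζ = 0.7: √(4.4K_p) = 10/(2·0.7) = 7.143, so K_p = 51.02/4.4 = 11.6.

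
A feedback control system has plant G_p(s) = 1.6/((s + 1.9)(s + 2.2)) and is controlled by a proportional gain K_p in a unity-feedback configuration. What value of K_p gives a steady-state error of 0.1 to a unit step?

K_p = 23.5

For a type-0 loop with proportional control, e_ss = 1/(1 + K_p·G_p(0)).
G_p(0) = 0.3828. Require 1/(1 + K_p·0.3828) = 0.1, so 1 + 0.3828·K_p = 10.
K_p = (10 − 1)/0.3828 = 23.5.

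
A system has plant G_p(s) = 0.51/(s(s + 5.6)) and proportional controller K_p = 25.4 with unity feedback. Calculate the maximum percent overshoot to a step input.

The closed-loop denominator s² + 5.6s + 12.95 gives ω_n = √12.95 = 3.599 and ζ = 5.6/(2ω_n) = 0.778.
%OS = 100·exp(−πζ/√(1−ζ²)) = 100·exp(−π·0.778/√0.3948) = 2.04%.

2.04%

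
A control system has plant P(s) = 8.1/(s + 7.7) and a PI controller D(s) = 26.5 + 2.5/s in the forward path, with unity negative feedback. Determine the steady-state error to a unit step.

0

The open loop D(s)P(s) has a pole at the origin (type 1), so the static position error constant is infinite and e_ss = 1/(1+∞) = 0.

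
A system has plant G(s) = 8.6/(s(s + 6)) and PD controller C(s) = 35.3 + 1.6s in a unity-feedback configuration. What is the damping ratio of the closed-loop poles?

ζ = 0.567

Forward path: (35.3 + 1.6s)·8.6/(s(s+6)). The closed-loop characteristic equation is s² + (6 + 8.6·1.6)s + 8.6·35.3 = 0.
That is s² + 19.76s + 303.6 = 0, so ω_n = 17.42 rad/s and ζ = 19.76/(2·17.42) = 0.567.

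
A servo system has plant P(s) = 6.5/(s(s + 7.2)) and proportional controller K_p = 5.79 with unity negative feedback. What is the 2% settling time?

The closed-loop denominator s² + 7.2s + 37.63 gives ω_n = √37.63 = 6.135 and ζ = 7.2/(2ω_n) = 0.5868.
2% settling time T_s ≈ 4/(ζω_n) = 4/3.6 = 1.11 s.

T_s ≈ 1.11 s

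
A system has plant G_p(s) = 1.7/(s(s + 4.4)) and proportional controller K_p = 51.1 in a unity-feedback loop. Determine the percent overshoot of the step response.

From 1 + K_pG_p(s) = 0: s² + 4.4s + 86.87 = 0 ⇒ ω_n = 9.32, ζ = 0.236.
%OS = 100·exp(−πζ/√(1−ζ²)) = 100·exp(−π·0.236/√0.9443) = 46.6%.

46.6%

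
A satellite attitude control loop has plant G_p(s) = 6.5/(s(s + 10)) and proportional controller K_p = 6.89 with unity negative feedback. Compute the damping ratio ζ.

1 + K_p·G_p(s) = 0 gives s² + 10s + 44.78 = 0.
So ω_n² = 44.78 ⇒ ω_n = 6.692 rad/s, and ζ = 10/(2ω_n) = 0.747.

ζ = 0.747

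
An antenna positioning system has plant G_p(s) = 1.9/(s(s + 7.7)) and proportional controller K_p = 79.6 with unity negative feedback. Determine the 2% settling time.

The closed-loop denominator s² + 7.7s + 151.2 gives ω_n = √151.2 = 12.3 and ζ = 7.7/(2ω_n) = 0.3131.
2% settling time T_s ≈ 4/(ζω_n) = 4/3.85 = 1.04 s.

T_s ≈ 1.04 s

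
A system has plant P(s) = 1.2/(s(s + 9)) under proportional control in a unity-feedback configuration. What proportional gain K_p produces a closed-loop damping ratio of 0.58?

K_p = 50.2

Closed-loop characteristic equation: s² + 9s + K_p·1.2 = 0.
So ω_n = √(1.2K_p) and 2ζω_n = 9, giving ζ = 9/(2√(1.2K_p)).
Setting ζ = 0.58: √(1.2K_p) = 9/(2·0.58) = 7.759, so K_p = 60.2/1.2 = 50.2.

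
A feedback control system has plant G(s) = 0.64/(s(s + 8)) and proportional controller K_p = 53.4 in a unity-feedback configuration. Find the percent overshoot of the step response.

The closed-loop denominator s² + 8s + 34.18 gives ω_n = √34.18 = 5.846 and ζ = 8/(2ω_n) = 0.6842.
%OS = 100·exp(−πζ/√(1−ζ²)) = 100·exp(−π·0.6842/√0.5318) = 5.25%.

5.25%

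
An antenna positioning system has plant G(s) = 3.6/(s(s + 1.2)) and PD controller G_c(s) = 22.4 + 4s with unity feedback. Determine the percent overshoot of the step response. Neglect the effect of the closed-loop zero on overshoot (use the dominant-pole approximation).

0.406%

Forward path: (22.4 + 4s)·3.6/(s(s+1.2)). The closed-loop characteristic equation is s² + (1.2 + 3.6·4)s + 3.6·22.4 = 0.
That is s² + 15.6s + 80.64 = 0, so ω_n = 8.98 rad/s and ζ = 15.6/(2·8.98) = 0.8686.
%OS = 100·exp(−πζ/√(1−ζ²)) = 0.406%.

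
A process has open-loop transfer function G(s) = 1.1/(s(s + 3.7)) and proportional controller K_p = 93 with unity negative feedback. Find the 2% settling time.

Closed-loop characteristic equation: s² + 3.7s + 102.3 = 0, so ω_n = 10.11 rad/s and ζ = 3.7/(2·10.11) = 0.1829.
2% settling time T_s ≈ 4/(ζω_n) = 4/1.85 = 2.16 s.

T_s ≈ 2.16 s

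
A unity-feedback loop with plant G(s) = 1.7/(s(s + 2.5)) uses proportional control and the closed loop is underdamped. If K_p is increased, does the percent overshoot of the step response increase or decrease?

increase

Characteristic equation s² + 2.5s + K_p·1.7 = 0: raising K_p raises ω_n while 2ζω_n = 2.5 is fixed, so ζ falls and overshoot grows.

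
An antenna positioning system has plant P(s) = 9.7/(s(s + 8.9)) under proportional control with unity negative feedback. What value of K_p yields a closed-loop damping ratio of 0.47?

K_p = 9.24

Closed-loop characteristic equation: s² + 8.9s + K_p·9.7 = 0.
So ω_n = √(9.7K_p) and 2ζω_n = 8.9, giving ζ = 8.9/(2√(9.7K_p)).
Setting ζ = 0.47: √(9.7K_p) = 8.9/(2·0.47) = 9.468, so K_p = 89.64/9.7 = 9.24.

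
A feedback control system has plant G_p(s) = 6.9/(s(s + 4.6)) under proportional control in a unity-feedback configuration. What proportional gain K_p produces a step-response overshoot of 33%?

From %OS = 100·exp(−πζ/√(1−ζ²)) = 33%, ζ = −ln(0.33)/√(π²+ln²(0.33)) = 0.3328.
Characteristic equation s² + 4.6s + 6.9K_p = 0 gives ζ = 4.6/(2√(6.9K_p)).
Setting ζ = 0.3328: √(6.9K_p) = 4.6/(2·0.3328) = 6.911, so K_p = 47.77/6.9 = 6.92.

K_p = 6.92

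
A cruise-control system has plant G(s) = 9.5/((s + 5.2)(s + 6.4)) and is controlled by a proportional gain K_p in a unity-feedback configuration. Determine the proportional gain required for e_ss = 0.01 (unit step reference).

K_p = 347

The loop is type 0, so e_ss(step) = 1/(1 + K_pos) with K_pos = K_p·G(0).
G(0) = 0.2855. Require 1/(1 + K_p·0.2855) = 0.01, so 1 + 0.2855·K_p = 100.
K_p = (100 − 1)/0.2855 = 347.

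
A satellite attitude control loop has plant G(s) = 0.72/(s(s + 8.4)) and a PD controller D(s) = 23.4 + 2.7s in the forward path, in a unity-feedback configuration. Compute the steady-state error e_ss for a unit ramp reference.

0.499

The loop has one pole at the origin (type 1). Velocity error constant K_v = lim_{s→0} s·D(s)G(s) = 23.4·0.72/8.4 = 2.006.
Steady-state error to a unit ramp: e_ss = 1/K_v = 0.499.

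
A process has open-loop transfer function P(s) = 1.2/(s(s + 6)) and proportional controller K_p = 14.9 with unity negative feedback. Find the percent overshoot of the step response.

4.23%

The closed-loop denominator s² + 6s + 17.88 gives ω_n = √17.88 = 4.228 and ζ = 6/(2ω_n) = 0.7095.
%OS = 100·exp(−πζ/√(1−ζ²)) = 100·exp(−π·0.7095/√0.4966) = 4.23%.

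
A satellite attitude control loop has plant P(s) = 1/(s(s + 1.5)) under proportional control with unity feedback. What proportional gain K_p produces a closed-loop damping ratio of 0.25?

Closed-loop characteristic equation: s² + 1.5s + K_p·1 = 0.
So ω_n = √(1K_p) and 2ζω_n = 1.5, giving ζ = 1.5/(2√(1K_p)).
Setting ζ = 0.25: √(1K_p) = 1.5/(2·0.25) = 3, so K_p = 9/1 = 9.

K_p = 9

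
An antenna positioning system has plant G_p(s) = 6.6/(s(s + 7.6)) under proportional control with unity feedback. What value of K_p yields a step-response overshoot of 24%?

K_p = 12.8

From %OS = 100·exp(−πζ/√(1−ζ²)) = 24%, ζ = −ln(0.24)/√(π²+ln²(0.24)) = 0.4136.
Characteristic equation s² + 7.6s + 6.6K_p = 0 gives ζ = 7.6/(2√(6.6K_p)).
Setting ζ = 0.4136: √(6.6K_p) = 7.6/(2·0.4136) = 9.188, so K_p = 84.42/6.6 = 12.8.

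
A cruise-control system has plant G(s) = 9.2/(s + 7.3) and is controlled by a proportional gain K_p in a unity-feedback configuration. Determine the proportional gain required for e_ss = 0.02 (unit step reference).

K_p = 38.9

Steady-state error for a unit step on this type-0 loop is 1/(1 + K_p·G(0)).
G(0) = 1.26. Require 1/(1 + K_p·1.26) = 0.02, so 1 + 1.26·K_p = 50.
K_p = (50 − 1)/1.26 = 38.9.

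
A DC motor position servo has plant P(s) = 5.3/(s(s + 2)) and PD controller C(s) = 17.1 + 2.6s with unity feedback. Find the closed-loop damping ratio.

ζ = 0.829

Forward path: (17.1 + 2.6s)·5.3/(s(s+2)). The closed-loop characteristic equation is s² + (2 + 5.3·2.6)s + 5.3·17.1 = 0.
That is s² + 15.78s + 90.63 = 0, so ω_n = 9.52 rad/s and ζ = 15.78/(2·9.52) = 0.8288.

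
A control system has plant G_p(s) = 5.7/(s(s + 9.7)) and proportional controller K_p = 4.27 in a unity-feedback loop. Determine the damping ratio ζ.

With unity feedback the closed-loop characteristic equation is s² + 9.7s + 4.27·5.7 = s² + 9.7s + 24.34 = 0.
Matching s² + 2ζω_n s + ω_n²: ω_n = √24.34 = 4.933 rad/s and 2ζω_n = 9.7, so ζ = 9.7/(2·4.933) = 0.983.

ζ = 0.983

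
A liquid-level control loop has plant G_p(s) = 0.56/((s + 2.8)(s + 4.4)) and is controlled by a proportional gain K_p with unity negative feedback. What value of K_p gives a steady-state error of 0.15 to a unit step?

K_p = 125

The loop is type 0, so e_ss(step) = 1/(1 + K_pos) with K_pos = K_p·G_p(0).
G_p(0) = 0.04545. Require 1/(1 + K_p·0.04545) = 0.15, so 1 + 0.04545·K_p = 6.667.
K_p = (6.667 − 1)/0.04545 = 125.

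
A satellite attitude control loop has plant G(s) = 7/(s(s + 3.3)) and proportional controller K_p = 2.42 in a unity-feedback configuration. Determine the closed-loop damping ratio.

ζ = 0.401

The closed-loop denominator is s(s+3.3) + 2.42·7 = s² + 3.3s + 16.94.
Matching s² + 2ζω_n s + ω_n²: ω_n = √16.94 = 4.116 rad/s and 2ζω_n = 3.3, so ζ = 3.3/(2·4.116) = 0.401.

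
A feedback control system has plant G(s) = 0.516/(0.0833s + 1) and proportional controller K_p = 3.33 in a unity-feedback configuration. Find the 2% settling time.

T_s ≈ 0.123 s

Closed loop: T(s) = K_p·G/(1+K_p·G) = 1.718/(0.0833s + 1 + 1.718), with pole at s = −(1 + 1.718)/0.0833 = −32.63.
τ = 1/32.63 = 0.03064 s, so 2% settling time ≈ 4τ = 0.123 s.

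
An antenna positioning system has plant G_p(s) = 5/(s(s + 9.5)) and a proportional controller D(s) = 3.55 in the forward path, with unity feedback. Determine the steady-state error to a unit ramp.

The loop has one pole at the origin (type 1). Velocity error constant K_v = lim_{s→0} s·D(s)G_p(s) = 3.55·5/9.5 = 1.868.
Steady-state error to a unit ramp: e_ss = 1/K_v = 0.535.

0.535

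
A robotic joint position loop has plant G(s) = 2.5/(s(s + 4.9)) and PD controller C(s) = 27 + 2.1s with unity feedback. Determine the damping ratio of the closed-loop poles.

ζ = 0.618

Forward path: (27 + 2.1s)·2.5/(s(s+4.9)). The closed-loop characteristic equation is s² + (4.9 + 2.5·2.1)s + 2.5·27 = 0.
That is s² + 10.15s + 67.5 = 0, so ω_n = 8.216 rad/s and ζ = 10.15/(2·8.216) = 0.6177.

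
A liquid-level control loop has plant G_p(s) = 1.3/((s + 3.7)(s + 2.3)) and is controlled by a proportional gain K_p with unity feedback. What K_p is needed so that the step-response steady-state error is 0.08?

For a type-0 loop with proportional control, e_ss = 1/(1 + K_p·G_p(0)).
G_p(0) = 0.1528. Require 1/(1 + K_p·0.1528) = 0.08, so 1 + 0.1528·K_p = 12.5.
K_p = (12.5 − 1)/0.1528 = 75.3.

K_p = 75.3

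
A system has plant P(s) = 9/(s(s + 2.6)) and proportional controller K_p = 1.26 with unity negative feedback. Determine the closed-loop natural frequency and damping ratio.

ω_n = 3.37 rad/s, ζ = 0.386

With unity feedback the closed-loop characteristic equation is s² + 2.6s + 1.26·9 = s² + 2.6s + 11.34 = 0.
Matching s² + 2ζω_n s + ω_n²: ω_n = √11.34 = 3.367 rad/s and 2ζω_n = 2.6, so ζ = 2.6/(2·3.367) = 0.386.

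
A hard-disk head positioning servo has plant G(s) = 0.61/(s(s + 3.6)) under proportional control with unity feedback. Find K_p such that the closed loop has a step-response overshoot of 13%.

From %OS = 100·exp(−πζ/√(1−ζ²)) = 13%, ζ = −ln(0.13)/√(π²+ln²(0.13)) = 0.5446.
Characteristic equation s² + 3.6s + 0.61K_p = 0 gives ζ = 3.6/(2√(0.61K_p)).
Setting ζ = 0.5446: √(0.61K_p) = 3.6/(2·0.5446) = 3.305, so K_p = 10.92/0.61 = 17.9.

K_p = 17.9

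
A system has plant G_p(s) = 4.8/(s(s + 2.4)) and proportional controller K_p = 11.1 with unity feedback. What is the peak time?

Closed-loop characteristic equation: s² + 2.4s + 53.28 = 0, so ω_n = 7.299 rad/s and ζ = 2.4/(2·7.299) = 0.1644.
Damped frequency ω_d = ω_n√(1−ζ²) = 7.2 rad/s, so peak time T_p = π/ω_d = 0.436 s.

T_p = 0.436 s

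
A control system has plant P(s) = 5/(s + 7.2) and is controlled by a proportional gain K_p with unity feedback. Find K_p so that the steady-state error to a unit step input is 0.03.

K_p = 46.6

Steady-state error for a unit step on this type-0 loop is 1/(1 + K_p·P(0)).
P(0) = 0.6944. Require 1/(1 + K_p·0.6944) = 0.03, so 1 + 0.6944·K_p = 33.33.
K_p = (33.33 − 1)/0.6944 = 46.6.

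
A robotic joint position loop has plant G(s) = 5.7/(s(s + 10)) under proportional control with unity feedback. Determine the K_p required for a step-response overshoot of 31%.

From %OS = 100·exp(−πζ/√(1−ζ²)) = 31%, ζ = −ln(0.31)/√(π²+ln²(0.31)) = 0.3493.
Characteristic equation s² + 10s + 5.7K_p = 0 gives ζ = 10/(2√(5.7K_p)).
Setting ζ = 0.3493: √(5.7K_p) = 10/(2·0.3493) = 14.31, so K_p = 204.9/5.7 = 35.9.

K_p = 35.9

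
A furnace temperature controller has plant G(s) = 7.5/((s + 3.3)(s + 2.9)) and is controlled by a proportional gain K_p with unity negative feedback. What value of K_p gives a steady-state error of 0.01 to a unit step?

For a type-0 loop with proportional control, e_ss = 1/(1 + K_p·G(0)).
G(0) = 0.7837. Require 1/(1 + K_p·0.7837) = 0.01, so 1 + 0.7837·K_p = 100.
K_p = (100 − 1)/0.7837 = 126.

K_p = 126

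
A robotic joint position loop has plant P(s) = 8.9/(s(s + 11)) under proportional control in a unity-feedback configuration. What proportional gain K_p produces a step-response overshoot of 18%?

K_p = 14.8

From %OS = 100·exp(−πζ/√(1−ζ²)) = 18%, ζ = −ln(0.18)/√(π²+ln²(0.18)) = 0.4791.
Characteristic equation s² + 11s + 8.9K_p = 0 gives ζ = 11/(2√(8.9K_p)).
Setting ζ = 0.4791: √(8.9K_p) = 11/(2·0.4791) = 11.48, so K_p = 131.8/8.9 = 14.8.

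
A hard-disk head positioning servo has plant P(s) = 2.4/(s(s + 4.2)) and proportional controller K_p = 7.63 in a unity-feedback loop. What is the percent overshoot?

The closed-loop denominator s² + 4.2s + 18.31 gives ω_n = √18.31 = 4.279 and ζ = 4.2/(2ω_n) = 0.4907.
%OS = 100·exp(−πζ/√(1−ζ²)) = 100·exp(−π·0.4907/√0.7592) = 17%.

17%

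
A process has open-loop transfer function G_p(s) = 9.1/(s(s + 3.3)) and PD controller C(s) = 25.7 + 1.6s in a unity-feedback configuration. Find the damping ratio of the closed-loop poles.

ζ = 0.584

Forward path: (25.7 + 1.6s)·9.1/(s(s+3.3)). The closed-loop characteristic equation is s² + (3.3 + 9.1·1.6)s + 9.1·25.7 = 0.
That is s² + 17.86s + 233.9 = 0, so ω_n = 15.29 rad/s and ζ = 17.86/(2·15.29) = 0.5839.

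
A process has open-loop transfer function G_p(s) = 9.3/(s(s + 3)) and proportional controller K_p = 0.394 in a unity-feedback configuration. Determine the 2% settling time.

Closed-loop characteristic equation: s² + 3s + 3.664 = 0, so ω_n = 1.914 rad/s and ζ = 3/(2·1.914) = 0.7836.
2% settling time T_s ≈ 4/(ζω_n) = 4/1.5 = 2.67 s.

T_s ≈ 2.67 s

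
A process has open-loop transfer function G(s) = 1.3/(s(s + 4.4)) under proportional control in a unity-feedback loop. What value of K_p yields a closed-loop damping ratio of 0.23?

Closed-loop characteristic equation: s² + 4.4s + K_p·1.3 = 0.
So ω_n = √(1.3K_p) and 2ζω_n = 4.4, giving ζ = 4.4/(2√(1.3K_p)).
Setting ζ = 0.23: √(1.3K_p) = 4.4/(2·0.23) = 9.565, so K_p = 91.49/1.3 = 70.4.

K_p = 70.4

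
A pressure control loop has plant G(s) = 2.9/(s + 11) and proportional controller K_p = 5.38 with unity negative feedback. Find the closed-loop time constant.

Closed-loop transfer function: T(s) = K_p·G(s)/(1 + K_p·G(s)) = 15.6/(s + 11 + 15.6) = 15.6/(s + 26.6).
Time constant τ = 1/26.6 = 0.0376 s.

τ = 0.0376 s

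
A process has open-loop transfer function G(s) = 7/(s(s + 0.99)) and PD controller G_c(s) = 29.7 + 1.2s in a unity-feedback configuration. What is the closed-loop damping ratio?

Forward path: (29.7 + 1.2s)·7/(s(s+0.99)). The closed-loop characteristic equation is s² + (0.99 + 7·1.2)s + 7·29.7 = 0.
That is s² + 9.39s + 207.9 = 0, so ω_n = 14.42 rad/s and ζ = 9.39/(2·14.42) = 0.3256.

ζ = 0.326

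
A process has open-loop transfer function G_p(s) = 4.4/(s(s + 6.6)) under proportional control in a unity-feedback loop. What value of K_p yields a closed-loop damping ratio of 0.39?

Closed-loop characteristic equation: s² + 6.6s + K_p·4.4 = 0.
So ω_n = √(4.4K_p) and 2ζω_n = 6.6, giving ζ = 6.6/(2√(4.4K_p)).
Setting ζ = 0.39: √(4.4K_p) = 6.6/(2·0.39) = 8.462, so K_p = 71.6/4.4 = 16.3.

K_p = 16.3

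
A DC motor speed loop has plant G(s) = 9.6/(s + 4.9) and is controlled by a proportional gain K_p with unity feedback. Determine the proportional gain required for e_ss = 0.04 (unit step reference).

The loop is type 0, so e_ss(step) = 1/(1 + K_pos) with K_pos = K_p·G(0).
G(0) = 1.959. Require 1/(1 + K_p·1.959) = 0.04, so 1 + 1.959·K_p = 25.
K_p = (25 − 1)/1.959 = 12.3.

K_p = 12.3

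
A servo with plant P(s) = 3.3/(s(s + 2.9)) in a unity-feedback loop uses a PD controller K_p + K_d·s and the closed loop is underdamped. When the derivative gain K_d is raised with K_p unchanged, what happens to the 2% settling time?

decrease

Characteristic equation s² + (2.9 + 3.3K_d)s + 3.3K_p = 0: raising K_d increases ζω_n = (2.9+3.3K_d)/2 while the loop stays underdamped, so T_s ≈ 4/(ζω_n) decreases.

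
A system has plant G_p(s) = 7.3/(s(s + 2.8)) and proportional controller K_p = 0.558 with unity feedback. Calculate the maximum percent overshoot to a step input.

Closed-loop characteristic equation: s² + 2.8s + 4.073 = 0, so ω_n = 2.018 rad/s and ζ = 2.8/(2·2.018) = 0.6937.
%OS = 100·exp(−πζ/√(1−ζ²)) = 100·exp(−π·0.6937/√0.5188) = 4.85%.

4.85%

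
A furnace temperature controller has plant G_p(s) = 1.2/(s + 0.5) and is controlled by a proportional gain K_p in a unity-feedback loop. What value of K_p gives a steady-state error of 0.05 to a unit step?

K_p = 7.92

Steady-state error for a unit step on this type-0 loop is 1/(1 + K_p·G_p(0)).
G_p(0) = 2.4. Require 1/(1 + K_p·2.4) = 0.05, so 1 + 2.4·K_p = 20.
K_p = (20 − 1)/2.4 = 7.92.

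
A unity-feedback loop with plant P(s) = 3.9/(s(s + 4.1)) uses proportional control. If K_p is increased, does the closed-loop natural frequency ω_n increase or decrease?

increase

ω_n = √(3.9·K_p), which grows with K_p.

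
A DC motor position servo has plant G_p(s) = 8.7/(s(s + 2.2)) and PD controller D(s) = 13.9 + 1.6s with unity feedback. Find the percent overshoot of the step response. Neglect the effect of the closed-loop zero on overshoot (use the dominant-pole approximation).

Forward path: (13.9 + 1.6s)·8.7/(s(s+2.2)). The closed-loop characteristic equation is s² + (2.2 + 8.7·1.6)s + 8.7·13.9 = 0.
That is s² + 16.12s + 120.9 = 0, so ω_n = 11 rad/s and ζ = 16.12/(2·11) = 0.7329.
%OS = 100·exp(−πζ/√(1−ζ²)) = 3.39%.

3.39%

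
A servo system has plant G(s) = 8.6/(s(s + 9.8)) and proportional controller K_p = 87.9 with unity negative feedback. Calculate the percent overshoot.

56.6%

Closed-loop characteristic equation: s² + 9.8s + 755.9 = 0, so ω_n = 27.49 rad/s and ζ = 9.8/(2·27.49) = 0.1782.
%OS = 100·exp(−πζ/√(1−ζ²)) = 100·exp(−π·0.1782/√0.9682) = 56.6%.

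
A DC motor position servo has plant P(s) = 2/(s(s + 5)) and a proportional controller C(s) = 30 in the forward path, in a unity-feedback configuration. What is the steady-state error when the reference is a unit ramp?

0.0833

The loop has one pole at the origin (type 1). Velocity error constant K_v = lim_{s→0} s·C(s)P(s) = 30·2/5 = 12.
Steady-state error to a unit ramp: e_ss = 1/K_v = 0.0833.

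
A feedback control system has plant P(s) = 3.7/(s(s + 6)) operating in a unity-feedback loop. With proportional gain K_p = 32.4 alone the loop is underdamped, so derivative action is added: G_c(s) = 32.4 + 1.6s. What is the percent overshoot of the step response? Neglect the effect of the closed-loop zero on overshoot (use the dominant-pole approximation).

Forward path: (32.4 + 1.6s)·3.7/(s(s+6)). The closed-loop characteristic equation is s² + (6 + 3.7·1.6)s + 3.7·32.4 = 0.
That is s² + 11.92s + 119.9 = 0, so ω_n = 10.95 rad/s and ζ = 11.92/(2·10.95) = 0.5443.
%OS = 100·exp(−πζ/√(1−ζ²)) = 13%.

13%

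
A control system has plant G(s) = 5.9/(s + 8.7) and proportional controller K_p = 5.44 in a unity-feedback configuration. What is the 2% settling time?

T_s ≈ 0.098 s

Closed-loop transfer function: T(s) = K_p·G(s)/(1 + K_p·G(s)) = 32.1/(s + 8.7 + 32.1) = 32.1/(s + 40.8).
Time constant τ = 1/40.8 = 0.02451 s, so the 2% settling time is about 4τ = 0.098 s.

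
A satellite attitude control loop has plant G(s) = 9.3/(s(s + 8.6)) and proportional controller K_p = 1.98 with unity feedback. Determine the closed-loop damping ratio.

ζ = 1

The closed-loop denominator is s(s+8.6) + 1.98·9.3 = s² + 8.6s + 18.41.
Matching s² + 2ζω_n s + ω_n²: ω_n = √18.41 = 4.291 rad/s and 2ζω_n = 8.6, so ζ = 8.6/(2·4.291) = 1.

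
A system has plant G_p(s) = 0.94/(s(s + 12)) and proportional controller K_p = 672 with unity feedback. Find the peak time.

T_p = 0.129 s

From 1 + K_pG_p(s) = 0: s² + 12s + 631.7 = 0 ⇒ ω_n = 25.13, ζ = 0.2387.
Damped frequency ω_d = ω_n√(1−ζ²) = 24.41 rad/s, so peak time T_p = π/ω_d = 0.129 s.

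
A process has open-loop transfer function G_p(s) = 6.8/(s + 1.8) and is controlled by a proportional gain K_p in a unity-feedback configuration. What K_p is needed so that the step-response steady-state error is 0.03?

K_p = 8.56

The loop is type 0, so e_ss(step) = 1/(1 + K_pos) with K_pos = K_p·G_p(0).
G_p(0) = 3.778. Require 1/(1 + K_p·3.778) = 0.03, so 1 + 3.778·K_p = 33.33.
K_p = (33.33 − 1)/3.778 = 8.56.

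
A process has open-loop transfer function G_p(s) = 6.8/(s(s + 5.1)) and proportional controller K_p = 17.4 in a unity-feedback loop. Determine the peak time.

T_p = 0.297 s

From 1 + K_pG_p(s) = 0: s² + 5.1s + 118.3 = 0 ⇒ ω_n = 10.88, ζ = 0.2344.
Damped frequency ω_d = ω_n√(1−ζ²) = 10.57 rad/s, so peak time T_p = π/ω_d = 0.297 s.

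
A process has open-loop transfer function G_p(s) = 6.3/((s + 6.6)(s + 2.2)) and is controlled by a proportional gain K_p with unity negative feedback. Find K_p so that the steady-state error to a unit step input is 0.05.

K_p = 43.8

For a type-0 loop with proportional control, e_ss = 1/(1 + K_p·G_p(0)).
G_p(0) = 0.4339. Require 1/(1 + K_p·0.4339) = 0.05, so 1 + 0.4339·K_p = 20.
K_p = (20 − 1)/0.4339 = 43.8.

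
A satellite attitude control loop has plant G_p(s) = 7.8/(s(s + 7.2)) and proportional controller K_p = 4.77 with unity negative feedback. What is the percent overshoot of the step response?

10.1%

The closed-loop denominator s² + 7.2s + 37.21 gives ω_n = √37.21 = 6.1 and ζ = 7.2/(2ω_n) = 0.5902.
%OS = 100·exp(−πζ/√(1−ζ²)) = 100·exp(−π·0.5902/√0.6517) = 10.1%.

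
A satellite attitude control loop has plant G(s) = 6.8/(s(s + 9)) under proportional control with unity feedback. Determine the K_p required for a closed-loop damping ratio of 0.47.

Closed-loop characteristic equation: s² + 9s + K_p·6.8 = 0.
So ω_n = √(6.8K_p) and 2ζω_n = 9, giving ζ = 9/(2√(6.8K_p)).
Setting ζ = 0.47: √(6.8K_p) = 9/(2·0.47) = 9.574, so K_p = 91.67/6.8 = 13.5.

K_p = 13.5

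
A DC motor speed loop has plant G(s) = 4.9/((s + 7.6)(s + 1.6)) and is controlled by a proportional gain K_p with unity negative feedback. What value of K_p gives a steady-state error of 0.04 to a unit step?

Steady-state error for a unit step on this type-0 loop is 1/(1 + K_p·G(0)).
G(0) = 0.403. Require 1/(1 + K_p·0.403) = 0.04, so 1 + 0.403·K_p = 25.
K_p = (25 − 1)/0.403 = 59.6.

K_p = 59.6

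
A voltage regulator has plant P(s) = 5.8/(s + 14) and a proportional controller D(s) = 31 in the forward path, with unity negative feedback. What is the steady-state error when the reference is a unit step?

The loop is type 0. Static position error constant K_pos = D(0)·P(0) = 31·0.4143 = 12.84.
Steady-state error to a unit step: e_ss = 1/(1+K_pos) = 1/13.84 = 0.0722.

0.0722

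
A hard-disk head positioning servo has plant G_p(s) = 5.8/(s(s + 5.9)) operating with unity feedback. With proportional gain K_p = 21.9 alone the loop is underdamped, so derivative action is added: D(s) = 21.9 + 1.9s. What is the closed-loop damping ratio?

ζ = 0.751

Forward path: (21.9 + 1.9s)·5.8/(s(s+5.9)). The closed-loop characteristic equation is s² + (5.9 + 5.8·1.9)s + 5.8·21.9 = 0.
That is s² + 16.92s + 127 = 0, so ω_n = 11.27 rad/s and ζ = 16.92/(2·11.27) = 0.7506.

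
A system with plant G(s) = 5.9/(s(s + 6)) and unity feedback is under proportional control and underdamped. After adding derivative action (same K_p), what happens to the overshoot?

The derivative term adds K·K_d to the s-coefficient of the characteristic equation, raising 2ζω_n while ω_n is unchanged; ζ increases, so overshoot decreases.

decrease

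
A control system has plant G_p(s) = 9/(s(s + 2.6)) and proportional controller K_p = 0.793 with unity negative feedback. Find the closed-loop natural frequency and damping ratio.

1 + K_p·G_p(s) = 0 gives s² + 2.6s + 7.137 = 0.
Matching s² + 2ζω_n s + ω_n²: ω_n = √7.137 = 2.672 rad/s and 2ζω_n = 2.6, so ζ = 2.6/(2·2.672) = 0.487.

ω_n = 2.67 rad/s, ζ = 0.487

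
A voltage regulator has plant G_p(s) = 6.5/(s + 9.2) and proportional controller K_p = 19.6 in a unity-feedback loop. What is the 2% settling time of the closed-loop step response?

Closed-loop transfer function: T(s) = K_p·G_p(s)/(1 + K_p·G_p(s)) = 127.4/(s + 9.2 + 127.4) = 127.4/(s + 136.6).
Time constant τ = 1/136.6 = 0.007321 s, so the 2% settling time is about 4τ = 0.0293 s.

T_s ≈ 0.0293 s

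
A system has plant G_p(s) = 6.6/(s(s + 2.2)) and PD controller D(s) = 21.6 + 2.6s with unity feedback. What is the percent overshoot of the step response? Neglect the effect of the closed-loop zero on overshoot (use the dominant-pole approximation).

1.29%

Forward path: (21.6 + 2.6s)·6.6/(s(s+2.2)). The closed-loop characteristic equation is s² + (2.2 + 6.6·2.6)s + 6.6·21.6 = 0.
That is s² + 19.36s + 142.6 = 0, so ω_n = 11.94 rad/s and ζ = 19.36/(2·11.94) = 0.8107.
%OS = 100·exp(−πζ/√(1−ζ²)) = 1.29%.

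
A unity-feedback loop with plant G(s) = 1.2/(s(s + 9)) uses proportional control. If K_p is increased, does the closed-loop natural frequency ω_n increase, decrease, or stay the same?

increase

ω_n = √(1.2·K_p), which grows with K_p.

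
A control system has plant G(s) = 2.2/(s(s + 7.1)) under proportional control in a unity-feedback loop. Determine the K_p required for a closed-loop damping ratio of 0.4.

Closed-loop characteristic equation: s² + 7.1s + K_p·2.2 = 0.
So ω_n = √(2.2K_p) and 2ζω_n = 7.1, giving ζ = 7.1/(2√(2.2K_p)).
Setting ζ = 0.4: √(2.2K_p) = 7.1/(2·0.4) = 8.875, so K_p = 78.77/2.2 = 35.8.

K_p = 35.8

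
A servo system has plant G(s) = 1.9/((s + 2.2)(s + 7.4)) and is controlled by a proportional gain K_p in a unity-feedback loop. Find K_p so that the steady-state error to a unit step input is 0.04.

Steady-state error for a unit step on this type-0 loop is 1/(1 + K_p·G(0)).
G(0) = 0.1167. Require 1/(1 + K_p·0.1167) = 0.04, so 1 + 0.1167·K_p = 25.
K_p = (25 − 1)/0.1167 = 206.

K_p = 206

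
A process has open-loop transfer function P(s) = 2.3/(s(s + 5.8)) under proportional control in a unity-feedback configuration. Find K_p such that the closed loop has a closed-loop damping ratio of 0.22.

K_p = 75.5

Closed-loop characteristic equation: s² + 5.8s + K_p·2.3 = 0.
So ω_n = √(2.3K_p) and 2ζω_n = 5.8, giving ζ = 5.8/(2√(2.3K_p)).
Setting ζ = 0.22: √(2.3K_p) = 5.8/(2·0.22) = 13.18, so K_p = 173.8/2.3 = 75.5.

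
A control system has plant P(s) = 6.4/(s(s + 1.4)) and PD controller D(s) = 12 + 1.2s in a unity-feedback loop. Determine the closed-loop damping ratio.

Forward path: (12 + 1.2s)·6.4/(s(s+1.4)). The closed-loop characteristic equation is s² + (1.4 + 6.4·1.2)s + 6.4·12 = 0.
That is s² + 9.08s + 76.8 = 0, so ω_n = 8.764 rad/s and ζ = 9.08/(2·8.764) = 0.5181.

ζ = 0.518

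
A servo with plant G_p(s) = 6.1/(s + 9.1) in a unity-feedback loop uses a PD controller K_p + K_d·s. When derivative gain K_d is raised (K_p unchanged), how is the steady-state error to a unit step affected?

At s = 0 the derivative term contributes nothing: C(0) = K_p regardless of K_d, so K_pos = K_p·G_p(0) and e_ss are unchanged.

unchanged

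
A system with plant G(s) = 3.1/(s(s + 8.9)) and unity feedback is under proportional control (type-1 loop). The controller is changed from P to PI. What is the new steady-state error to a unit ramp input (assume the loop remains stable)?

The integrator raises the loop to type 2, so K_v → ∞ and e_ss to a ramp is zero.

0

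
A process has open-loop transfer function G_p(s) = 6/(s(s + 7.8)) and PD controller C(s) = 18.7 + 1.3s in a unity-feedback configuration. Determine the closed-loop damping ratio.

ζ = 0.736

Forward path: (18.7 + 1.3s)·6/(s(s+7.8)). The closed-loop characteristic equation is s² + (7.8 + 6·1.3)s + 6·18.7 = 0.
That is s² + 15.6s + 112.2 = 0, so ω_n = 10.59 rad/s and ζ = 15.6/(2·10.59) = 0.7364.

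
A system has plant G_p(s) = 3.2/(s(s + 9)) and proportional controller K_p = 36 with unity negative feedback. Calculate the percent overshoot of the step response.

23.4%

Closed-loop characteristic equation: s² + 9s + 115.2 = 0, so ω_n = 10.73 rad/s and ζ = 9/(2·10.73) = 0.4193.
%OS = 100·exp(−πζ/√(1−ζ²)) = 100·exp(−π·0.4193/√0.8242) = 23.4%.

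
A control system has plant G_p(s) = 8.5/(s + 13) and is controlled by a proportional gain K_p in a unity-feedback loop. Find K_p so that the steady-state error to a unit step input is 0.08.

K_p = 17.6

Steady-state error for a unit step on this type-0 loop is 1/(1 + K_p·G_p(0)).
G_p(0) = 0.6538. Require 1/(1 + K_p·0.6538) = 0.08, so 1 + 0.6538·K_p = 12.5.
K_p = (12.5 − 1)/0.6538 = 17.6.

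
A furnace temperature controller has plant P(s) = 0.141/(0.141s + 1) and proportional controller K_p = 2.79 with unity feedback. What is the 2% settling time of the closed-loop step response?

Closed loop: T(s) = K_p·P/(1+K_p·P) = 0.3934/(0.141s + 1 + 0.3934), with pole at s = −(1 + 0.3934)/0.141 = −9.882.
τ = 1/9.882 = 0.1012 s, so 2% settling time ≈ 4τ = 0.405 s.

T_s ≈ 0.405 s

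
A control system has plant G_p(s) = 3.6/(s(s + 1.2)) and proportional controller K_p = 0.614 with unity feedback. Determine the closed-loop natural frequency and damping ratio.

ω_n = 1.49 rad/s, ζ = 0.404

With unity feedback the closed-loop characteristic equation is s² + 1.2s + 0.614·3.6 = s² + 1.2s + 2.21 = 0.
Matching s² + 2ζω_n s + ω_n²: ω_n = √2.21 = 1.487 rad/s and 2ζω_n = 1.2, so ζ = 1.2/(2·1.487) = 0.404.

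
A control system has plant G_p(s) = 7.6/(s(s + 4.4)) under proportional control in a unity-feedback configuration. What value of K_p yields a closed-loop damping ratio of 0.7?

K_p = 1.3

Closed-loop characteristic equation: s² + 4.4s + K_p·7.6 = 0.
So ω_n = √(7.6K_p) and 2ζω_n = 4.4, giving ζ = 4.4/(2√(7.6K_p)).
Setting ζ = 0.7: √(7.6K_p) = 4.4/(2·0.7) = 3.143, so K_p = 9.878/7.6 = 1.3.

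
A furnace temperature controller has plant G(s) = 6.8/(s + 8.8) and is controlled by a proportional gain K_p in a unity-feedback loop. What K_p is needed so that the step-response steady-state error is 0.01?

For a type-0 loop with proportional control, e_ss = 1/(1 + K_p·G(0)).
G(0) = 0.7727. Require 1/(1 + K_p·0.7727) = 0.01, so 1 + 0.7727·K_p = 100.
K_p = (100 − 1)/0.7727 = 128.

K_p = 128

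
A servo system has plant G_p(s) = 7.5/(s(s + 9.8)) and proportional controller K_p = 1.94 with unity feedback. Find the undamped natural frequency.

ω_n = 3.81 rad/s

With unity feedback the closed-loop characteristic equation is s² + 9.8s + 1.94·7.5 = s² + 9.8s + 14.55 = 0.
Matching s² + 2ζω_n s + ω_n²: ω_n = √14.55 = 3.814 rad/s and 2ζω_n = 9.8, so ζ = 9.8/(2·3.814) = 1.28.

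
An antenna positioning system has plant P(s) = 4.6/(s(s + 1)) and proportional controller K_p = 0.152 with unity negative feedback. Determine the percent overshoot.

9.6%

From 1 + K_pP(s) = 0: s² + 1s + 0.6992 = 0 ⇒ ω_n = 0.8362, ζ = 0.598.
%OS = 100·exp(−πζ/√(1−ζ²)) = 100·exp(−π·0.598/√0.6424) = 9.6%.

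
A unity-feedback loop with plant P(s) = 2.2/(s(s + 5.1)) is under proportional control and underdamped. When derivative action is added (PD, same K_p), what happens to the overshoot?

With PD the characteristic equation becomes s² + (a + K·K_d)s + K·K_p = 0; the damping term grows, ζ rises, overshoot falls.

decrease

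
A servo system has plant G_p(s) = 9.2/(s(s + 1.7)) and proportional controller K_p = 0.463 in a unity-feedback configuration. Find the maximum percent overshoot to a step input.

24.2%

Closed-loop characteristic equation: s² + 1.7s + 4.26 = 0, so ω_n = 2.064 rad/s and ζ = 1.7/(2·2.064) = 0.4118.
%OS = 100·exp(−πζ/√(1−ζ²)) = 100·exp(−π·0.4118/√0.8304) = 24.2%.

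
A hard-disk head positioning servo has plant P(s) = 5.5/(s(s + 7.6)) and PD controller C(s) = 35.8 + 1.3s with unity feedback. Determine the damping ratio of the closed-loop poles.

Forward path: (35.8 + 1.3s)·5.5/(s(s+7.6)). The closed-loop characteristic equation is s² + (7.6 + 5.5·1.3)s + 5.5·35.8 = 0.
That is s² + 14.75s + 196.9 = 0, so ω_n = 14.03 rad/s and ζ = 14.75/(2·14.03) = 0.5256.

ζ = 0.526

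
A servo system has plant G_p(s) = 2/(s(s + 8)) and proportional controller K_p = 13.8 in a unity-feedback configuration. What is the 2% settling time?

T_s ≈ 1 s

From 1 + K_pG_p(s) = 0: s² + 8s + 27.6 = 0 ⇒ ω_n = 5.254, ζ = 0.7614.
2% settling time T_s ≈ 4/(ζω_n) = 4/4 = 1 s.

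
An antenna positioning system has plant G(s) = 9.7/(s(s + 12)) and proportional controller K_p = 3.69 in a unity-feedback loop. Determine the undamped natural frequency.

ω_n = 5.98 rad/s

With unity feedback the closed-loop characteristic equation is s² + 12s + 3.69·9.7 = s² + 12s + 35.79 = 0.
Matching s² + 2ζω_n s + ω_n²: ω_n = √35.79 = 5.983 rad/s and 2ζω_n = 12, so ζ = 12/(2·5.983) = 1.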